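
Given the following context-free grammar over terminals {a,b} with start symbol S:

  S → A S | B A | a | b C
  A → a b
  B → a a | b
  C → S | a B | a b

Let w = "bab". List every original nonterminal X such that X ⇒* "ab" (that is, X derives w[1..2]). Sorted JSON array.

Convert to CNF:
  S -> A S | B A | T1 C | a
  A -> T0 T1
  B -> T0 T0 | b
  C -> A S | B A | T0 B | T0 T1 | T1 C | a
  T0 -> a
  T1 -> b

CYK table (by increasing span) (cells [i..j] with 1 ≤ i ≤ j ≤ 2 only):
  T[1,1] 'a' = {C,S,T0}  orig:{C,S}
  T[2,2] 'b' = {B,T1}  orig:{B}
  T[1,2] 'ab' = {A,C}

Original NTs in T[1,2] deriving "ab": ["A", "C"]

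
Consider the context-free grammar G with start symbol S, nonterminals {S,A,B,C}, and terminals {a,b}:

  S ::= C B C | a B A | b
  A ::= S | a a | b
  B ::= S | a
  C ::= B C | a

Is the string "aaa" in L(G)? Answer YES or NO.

CNF form of G:
  S -> C X5 | T0 X6 | b
  A -> C X1 | T0 T0 | T0 X2 | b
  B -> C X3 | T0 X4 | a | b
  C -> B C | a
  T0 -> a
  X1 -> B C
  X2 -> B A
  X3 -> B C
  X4 -> B A
  X5 -> B C
  X6 -> B A

CYK table (by increasing span):
  cell(0,0) a: {B,C,T0}  orig:{B,C}
  cell(1,1) a: {B,C,T0}  orig:{B,C}
  cell(2,2) a: {B,C,T0}  orig:{B,C}
  cell(0,1) aa: {A,C,X1,X3,X5}  orig:{A,C}
  cell(1,2) aa: {A,C,X1,X3,X5}  orig:{A,C}
  cell(0,2) aaa: {A,B,C,S,X1,X2,X3,X4,X5,X6}  orig:{A,B,C,S}

S ∈ T[0,2] ⇒ YES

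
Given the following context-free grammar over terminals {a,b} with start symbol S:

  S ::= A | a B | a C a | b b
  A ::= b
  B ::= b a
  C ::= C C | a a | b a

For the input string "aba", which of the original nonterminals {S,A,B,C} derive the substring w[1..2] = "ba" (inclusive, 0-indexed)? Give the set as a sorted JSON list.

CNF form of G:
  S -> T0 T0 | T1 B | T1 X2 | b
  A -> b
  B -> T0 T1
  C -> C C | T0 T1 | T1 T1
  T0 -> b
  T1 -> a
  X2 -> C T1

Fill CYK table bottom-up, restricted to cells inside w[1..2]:
  T[1,1] 'b' = {A,S,T0}  orig:{A,S}
  T[2,2] 'a' = {T1}  orig:{}
  T[1,2] 'ba' = {B,C}

Original NTs in T[1,2] deriving "ba": ["B", "C"]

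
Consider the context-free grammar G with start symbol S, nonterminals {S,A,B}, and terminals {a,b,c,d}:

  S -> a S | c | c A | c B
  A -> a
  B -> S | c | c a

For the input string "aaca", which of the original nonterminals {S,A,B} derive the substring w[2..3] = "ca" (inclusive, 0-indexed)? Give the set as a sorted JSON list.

Convert to CNF:
  S -> T0 S | T1 A | T1 B | c
  A -> a
  B -> T0 S | T1 A | T1 B | T1 T0 | c
  T0 -> a
  T1 -> c

Fill CYK table bottom-up, restricted to cells inside w[2..3]:
  [2..2]={B,S,T1}  "c"  orig:{B,S}
  [3..3]={A,T0}  "a"  orig:{A}
  [2..3]={B,S}  "ca"

Original NTs in T[2,3] deriving "ca": ["B", "S"]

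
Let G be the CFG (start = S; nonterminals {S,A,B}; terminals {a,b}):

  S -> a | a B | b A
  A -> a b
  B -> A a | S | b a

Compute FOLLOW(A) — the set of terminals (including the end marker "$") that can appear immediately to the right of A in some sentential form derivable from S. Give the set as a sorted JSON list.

Compute FIRST by fixpoint:
round 1:
  A via A→a b: +{a}
  B via B→A a: +{a}
  B via B→b a: +{b}
  S via S→a: +{a}
  S via S→b A: +{b}
  FIRST[S]={a,b}  FIRST[A]={a}  FIRST[B]={a,b}
round 2: — fixpoint
  FIRST[S]={a,b}  FIRST[A]={a}  FIRST[B]={a,b}

FOLLOW iteration:
FOLLOW(S) := {$}
iter 1:
  B→A a: FOLLOW(A) ⊇ FIRST(a) = {a}; new: +{a}
  S→a B: FOLLOW(B) ⊇ FOLLOW(S) ⊇ {$}; new: +{$}
  S→b A: FOLLOW(A) ⊇ FOLLOW(S) ⊇ {$}; new: +{$}
  S: {$}  A: {$,a}  B: {$}
iter 2: — fixpoint
  S: {$}  A: {$,a}  B: {$}

FOLLOW(A) = ["$", "a"]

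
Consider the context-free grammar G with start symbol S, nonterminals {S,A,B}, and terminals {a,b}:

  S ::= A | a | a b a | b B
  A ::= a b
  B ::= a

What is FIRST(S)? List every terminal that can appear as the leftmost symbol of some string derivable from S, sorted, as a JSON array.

Compute FIRST by fixpoint:
round 1:
  A via A→a b: +{a}
  B via B→a: +{a}
  S via S→A: +{a}
  S via S→b B: +{b}
  FIRST(S)={a,b}  FIRST(A)={a}  FIRST(B)={a}
round 2: done
  FIRST(S)={a,b}  FIRST(A)={a}  FIRST(B)={a}

FIRST(S) = ["a", "b"]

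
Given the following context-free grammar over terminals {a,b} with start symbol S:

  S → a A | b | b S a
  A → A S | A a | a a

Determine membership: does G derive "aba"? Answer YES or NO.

CNF form of G:
  S -> T0 A | T1 X2 | b
  A -> A S | A T0 | T0 T0
  T0 -> a
  T1 -> b
  X2 -> S T0

CYK table (by increasing span):
  cell(0,0) a: {T0}  orig:{}
  cell(1,1) b: {S,T1}  orig:{S}
  cell(2,2) a: {T0}  orig:{}
  cell(0,1) ab: ∅
  cell(1,2) ba: {X2}  orig:{}
  cell(0,2) aba: ∅

S ∉ T[0,2] ⇒ NO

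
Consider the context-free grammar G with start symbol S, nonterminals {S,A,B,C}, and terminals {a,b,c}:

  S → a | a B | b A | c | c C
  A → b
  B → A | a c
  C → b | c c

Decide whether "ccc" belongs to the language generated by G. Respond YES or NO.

CNF form of G:
  S -> T0 B | T1 C | T2 A | a | c
  A -> b
  B -> T0 T1 | b
  C -> T1 T1 | b
  T0 -> a
  T1 -> c
  T2 -> b

CYK table (by increasing span):
  T[0,0] 'c' = {S,T1}  orig:{S}
  T[1,1] 'c' = {S,T1}  orig:{S}
  T[2,2] 'c' = {S,T1}  orig:{S}
  T[0,1] 'cc' = {C}
  T[1,2] 'cc' = {C}
  T[0,2] 'ccc' = {S}

S ∈ T[0,2] ⇒ YES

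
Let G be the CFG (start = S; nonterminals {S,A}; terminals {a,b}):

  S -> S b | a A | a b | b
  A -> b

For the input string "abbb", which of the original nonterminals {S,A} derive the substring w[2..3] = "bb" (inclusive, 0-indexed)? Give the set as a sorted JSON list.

CNF form of G:
  S -> S T0 | T1 A | T1 T0 | b
  A -> b
  T0 -> b
  T1 -> a

CYK table (by increasing span) — only the sub-triangle for w[2..3]:
  T[2,2] 'b' = {A,S,T0}  orig:{A,S}
  T[3,3] 'b' = {A,S,T0}  orig:{A,S}
  T[2,3] 'bb' = {S}

Original NTs in T[2,3] deriving "bb": ["S"]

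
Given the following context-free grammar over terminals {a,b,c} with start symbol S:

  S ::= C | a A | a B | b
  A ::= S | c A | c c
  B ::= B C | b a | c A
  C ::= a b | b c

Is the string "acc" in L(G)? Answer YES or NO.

Convert to CNF:
  S -> T0 A | T0 B | T0 T1 | T1 T2 | b
  A -> T0 A | T0 B | T0 T1 | T1 T2 | T2 A | T2 T2 | b
  B -> B C | T1 T0 | T2 A
  C -> T0 T1 | T1 T2
  T0 -> a
  T1 -> b
  T2 -> c

CYK table (by increasing span):
  T[0,0] 'a' = {T0}  orig:{}
  T[1,1] 'c' = {T2}  orig:{}
  T[2,2] 'c' = {T2}  orig:{}
  T[0,1] 'ac' = ∅
  T[1,2] 'cc' = {A}
  T[0,2] 'acc' = {A,S}

S ∈ T[0,2] ⇒ YES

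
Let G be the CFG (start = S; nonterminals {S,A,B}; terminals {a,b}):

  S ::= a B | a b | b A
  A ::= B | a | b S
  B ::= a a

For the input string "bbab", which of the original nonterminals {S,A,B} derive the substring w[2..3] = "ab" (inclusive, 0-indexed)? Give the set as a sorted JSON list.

CNF form of G:
  S -> T0 B | T0 T1 | T1 A
  A -> T0 T0 | T1 S | a
  B -> T0 T0
  T0 -> a
  T1 -> b

CYK fill (cells [i..j] with 2 ≤ i ≤ j ≤ 3 only):
  T[2,2] 'a' = {A,T0}  orig:{A}
  T[3,3] 'b' = {T1}  orig:{}
  T[2,3] 'ab' = {S}

Original NTs in T[2,3] deriving "ab": ["S"]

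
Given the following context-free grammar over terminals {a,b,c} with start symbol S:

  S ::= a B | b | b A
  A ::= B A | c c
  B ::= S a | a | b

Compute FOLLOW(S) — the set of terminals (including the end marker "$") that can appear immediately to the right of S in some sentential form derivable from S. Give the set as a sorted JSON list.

Compute FIRST by fixpoint:
round 1:
  A via A→c c: +{c}
  B via B→a: +{a}
  B via B→b: +{b}
  S via S→a B: +{a}
  S via S→b: +{b}
  FIRST[S]={a,b}  FIRST[A]={c}  FIRST[B]={a,b}
round 2:
  A via A→B A: +{a,b}
  FIRST[S]={a,b}  FIRST[A]={a,b,c}  FIRST[B]={a,b}
round 3: (stable)
  FIRST[S]={a,b}  FIRST[A]={a,b,c}  FIRST[B]={a,b}

FOLLOW iteration:
initialize: $ ∈ FOLLOW(S)
iter 1:
  A→B A: FOLLOW(B) ⊇ FIRST(A) = {a,b,c}; new: +{a,b,c}
  B→S a: FOLLOW(S) ⊇ FIRST(a) = {a}; new: +{a}
  S→a B: FOLLOW(B) ⊇ FOLLOW(S) ⊇ {$,a}; new: +{$}
  S→b A: FOLLOW(A) ⊇ FOLLOW(S) ⊇ {$,a}; new: +{$,a}
  S: {$,a}  A: {$,a}  B: {$,a,b,c}
iter 2: — fixpoint
  S: {$,a}  A: {$,a}  B: {$,a,b,c}

FOLLOW(S) = ["$", "a"]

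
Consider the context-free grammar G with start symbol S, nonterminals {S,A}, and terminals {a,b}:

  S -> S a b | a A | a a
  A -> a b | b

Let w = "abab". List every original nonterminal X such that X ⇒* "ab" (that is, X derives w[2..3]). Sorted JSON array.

Convert to CNF:
  S -> S X2 | T0 A | T0 T0
  A -> T0 T1 | b
  T0 -> a
  T1 -> b
  X2 -> T0 T1

CYK table (by increasing span) (cells [i..j] with 2 ≤ i ≤ j ≤ 3 only):
  cell(2,2) a: {T0}  orig:{}
  cell(3,3) b: {A,T1}  orig:{A}
  cell(2,3) ab: {A,S,X2}  orig:{A,S}

Original NTs in T[2,3] deriving "ab": ["A", "S"]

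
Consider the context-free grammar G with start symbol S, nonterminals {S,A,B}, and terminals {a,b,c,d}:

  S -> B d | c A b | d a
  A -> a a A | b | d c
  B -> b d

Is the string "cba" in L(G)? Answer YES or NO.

CNF form of G:
  S -> B T1 | T1 T0 | T2 X5
  A -> T0 X4 | T1 T2 | b
  B -> T3 T1
  T0 -> a
  T1 -> d
  T2 -> c
  T3 -> b
  X4 -> T0 A
  X5 -> A T3

CYK fill:
  [0..0]={T2}  "c"  orig:{}
  [1..1]={A,T3}  "b"  orig:{A}
  [2..2]={T0}  "a"  orig:{}
  [0..1]=∅  "cb"
  [1..2]=∅  "ba"
  [0..2]=∅  "cba"

S ∉ T[0,2] ⇒ NO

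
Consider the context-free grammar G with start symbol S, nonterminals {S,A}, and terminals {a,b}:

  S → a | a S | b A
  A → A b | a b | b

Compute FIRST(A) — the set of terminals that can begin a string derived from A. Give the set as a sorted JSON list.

Compute FIRST by fixpoint:
round 1:
  A via A→a b: +{a}
  A via A→b: +{b}
  S via S→a: +{a}
  S via S→b A: +{b}
  FIRST[S]={a,b}  FIRST[A]={a,b}
round 2: (stable)
  FIRST[S]={a,b}  FIRST[A]={a,b}

FIRST(A) = ["a", "b"]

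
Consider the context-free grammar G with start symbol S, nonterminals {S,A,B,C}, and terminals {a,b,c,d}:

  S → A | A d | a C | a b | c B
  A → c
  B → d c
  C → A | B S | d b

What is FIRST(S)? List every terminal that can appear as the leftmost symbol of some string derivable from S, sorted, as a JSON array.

FIRST sets, iterate to fixpoint:
pass 1:
  A via A→c: +{c}
  B via B→d c: +{d}
  C via C→A: +{c}
  C via C→B S: +{d}
  S via S→A: +{c}
  S via S→a C: +{a}
  FIRST[S]={a,c}  FIRST[A]={c}  FIRST[B]={d}  FIRST[C]={c,d}
pass 2: done
  FIRST[S]={a,c}  FIRST[A]={c}  FIRST[B]={d}  FIRST[C]={c,d}

FIRST(S) = ["a", "c"]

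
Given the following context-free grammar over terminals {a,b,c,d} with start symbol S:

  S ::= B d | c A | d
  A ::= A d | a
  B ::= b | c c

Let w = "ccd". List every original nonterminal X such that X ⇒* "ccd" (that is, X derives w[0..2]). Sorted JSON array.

Convert to CNF:
  S -> B T0 | T1 A | d
  A -> A T0 | a
  B -> T1 T1 | b
  T0 -> d
  T1 -> c

CYK fill — only the sub-triangle for w[0..2]:
  cell(0,0) c: {T1}  orig:{}
  cell(1,1) c: {T1}  orig:{}
  cell(2,2) d: {S,T0}  orig:{S}
  cell(0,1) cc: {B}
  cell(1,2) cd: ∅
  cell(0,2) ccd: {S}

Original NTs in T[0,2] deriving "ccd": ["S"]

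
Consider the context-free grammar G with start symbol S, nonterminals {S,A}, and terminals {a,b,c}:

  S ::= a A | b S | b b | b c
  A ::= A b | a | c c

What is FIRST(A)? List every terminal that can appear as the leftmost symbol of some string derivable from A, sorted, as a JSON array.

FIRST sets, iterate to fixpoint:
round 1:
  A via A→a: +{a}
  A via A→c c: +{c}
  S via S→a A: +{a}
  S via S→b S: +{b}
  FIRST(S)={a,b}  FIRST(A)={a,c}
round 2: (no change)
  FIRST(S)={a,b}  FIRST(A)={a,c}

FIRST(A) = ["a", "c"]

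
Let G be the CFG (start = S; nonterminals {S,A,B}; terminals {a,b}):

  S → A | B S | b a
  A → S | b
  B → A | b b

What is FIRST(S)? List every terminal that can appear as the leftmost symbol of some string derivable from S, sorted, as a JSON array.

FIRST iteration:
pass 1:
  A via A→b: +{b}
  B via B→A: +{b}
  S via S→A: +{b}
  FIRST(S)={b}  FIRST(A)={b}  FIRST(B)={b}
pass 2: (no change)
  FIRST(S)={b}  FIRST(A)={b}  FIRST(B)={b}

FIRST(S) = ["b"]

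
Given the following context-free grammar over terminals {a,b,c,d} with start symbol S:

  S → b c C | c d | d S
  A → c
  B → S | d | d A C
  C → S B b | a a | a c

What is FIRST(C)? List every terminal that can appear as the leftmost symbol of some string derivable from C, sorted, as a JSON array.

FIRST iteration:
iter 1:
  A via A→c: +{c}
  B via B→d: +{d}
  C via C→a a: +{a}
  S via S→b c C: +{b}
  S via S→c d: +{c}
  S via S→d S: +{d}
  FIRST[S]={b,c,d}  FIRST[A]={c}  FIRST[B]={d}  FIRST[C]={a}
iter 2:
  B via B→S: +{b,c}
  C via C→S B b: +{b,c,d}
  FIRST[S]={b,c,d}  FIRST[A]={c}  FIRST[B]={b,c,d}  FIRST[C]={a,b,c,d}
iter 3: — fixpoint
  FIRST[S]={b,c,d}  FIRST[A]={c}  FIRST[B]={b,c,d}  FIRST[C]={a,b,c,d}

FIRST(C) = ["a", "b", "c", "d"]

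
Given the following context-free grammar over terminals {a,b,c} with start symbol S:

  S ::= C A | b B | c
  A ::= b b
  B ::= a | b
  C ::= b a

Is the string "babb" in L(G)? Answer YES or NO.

Convert to CNF:
  S -> C A | T0 B | c
  A -> T0 T0
  B -> a | b
  C -> T0 T1
  T0 -> b
  T1 -> a

CYK fill:
  cell(0,0) b: {B,T0}  orig:{B}
  cell(1,1) a: {B,T1}  orig:{B}
  cell(2,2) b: {B,T0}  orig:{B}
  cell(3,3) b: {B,T0}  orig:{B}
  cell(0,1) ba: {C,S}
  cell(1,2) ab: ∅
  cell(2,3) bb: {A,S}
  cell(0,2) bab: ∅
  cell(1,3) abb: ∅
  cell(0,3) babb: {S}

S ∈ T[0,3] ⇒ YES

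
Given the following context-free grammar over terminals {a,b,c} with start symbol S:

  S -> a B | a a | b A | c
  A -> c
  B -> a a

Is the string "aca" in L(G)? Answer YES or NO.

Convert to CNF:
  S -> T0 B | T0 T0 | T1 A | c
  A -> c
  B -> T0 T0
  T0 -> a
  T1 -> b

CYK table (by increasing span):
  cell(0,0) a: {T0}  orig:{}
  cell(1,1) c: {A,S}
  cell(2,2) a: {T0}  orig:{}
  cell(0,1) ac: ∅
  cell(1,2) ca: ∅
  cell(0,2) aca: ∅

S ∉ T[0,2] ⇒ NO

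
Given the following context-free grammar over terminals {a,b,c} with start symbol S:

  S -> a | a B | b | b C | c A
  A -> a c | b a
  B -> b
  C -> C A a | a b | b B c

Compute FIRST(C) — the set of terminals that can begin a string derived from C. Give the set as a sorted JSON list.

Compute FIRST by fixpoint:
iter 1:
  A via A→a c: +{a}
  A via A→b a: +{b}
  B via B→b: +{b}
  C via C→a b: +{a}
  C via C→b B c: +{b}
  S via S→a: +{a}
  S via S→b: +{b}
  S via S→c A: +{c}
  FIRST[S]={a,b,c}  FIRST[A]={a,b}  FIRST[B]={b}  FIRST[C]={a,b}
iter 2: (no change)
  FIRST[S]={a,b,c}  FIRST[A]={a,b}  FIRST[B]={b}  FIRST[C]={a,b}

FIRST(C) = ["a", "b"]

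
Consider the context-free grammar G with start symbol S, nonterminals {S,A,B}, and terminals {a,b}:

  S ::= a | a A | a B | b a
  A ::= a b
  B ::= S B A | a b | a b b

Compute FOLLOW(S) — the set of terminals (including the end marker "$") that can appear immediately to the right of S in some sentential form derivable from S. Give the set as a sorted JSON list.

FIRST sets, iterate to fixpoint:
iter 1:
  A via A→a b: +{a}
  B via B→a b: +{a}
  S via S→a: +{a}
  S via S→b a: +{b}
  FIRST[S]={a,b}  FIRST[A]={a}  FIRST[B]={a}
iter 2:
  B via B→S B A: +{b}
  FIRST[S]={a,b}  FIRST[A]={a}  FIRST[B]={a,b}
iter 3: (no change)
  FIRST[S]={a,b}  FIRST[A]={a}  FIRST[B]={a,b}

Compute FOLLOW by fixpoint:
seed FOLLOW(S) with $
round 1:
  B→S B A: FOLLOW(S) ⊇ FIRST(B) = {a,b}; new: +{a,b}
  B→S B A: FOLLOW(B) ⊇ FIRST(A) = {a}; new: +{a}
  B→S B A: FOLLOW(A) ⊇ FOLLOW(B) ⊇ {a}; new: +{a}
  S→a A: FOLLOW(A) ⊇ FOLLOW(S) ⊇ {$,a,b}; new: +{$,b}
  S→a B: FOLLOW(B) ⊇ FOLLOW(S) ⊇ {$,a,b}; new: +{$,b}
  FOLLOW[S]={$,a,b}  FOLLOW[A]={$,a,b}  FOLLOW[B]={$,a,b}
round 2: (stable)
  FOLLOW[S]={$,a,b}  FOLLOW[A]={$,a,b}  FOLLOW[B]={$,a,b}

FOLLOW(S) = ["$", "a", "b"]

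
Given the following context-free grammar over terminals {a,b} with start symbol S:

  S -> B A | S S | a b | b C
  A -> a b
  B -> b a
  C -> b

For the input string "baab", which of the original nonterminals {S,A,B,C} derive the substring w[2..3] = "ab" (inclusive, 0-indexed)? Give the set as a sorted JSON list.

Convert to CNF:
  S -> B A | S S | T0 T1 | T1 C
  A -> T0 T1
  B -> T1 T0
  C -> b
  T0 -> a
  T1 -> b

CYK table (by increasing span) — only the sub-triangle for w[2..3]:
  [2..2]={T0}  "a"  orig:{}
  [3..3]={C,T1}  "b"  orig:{C}
  [2..3]={A,S}  "ab"

Original NTs in T[2,3] deriving "ab": ["A", "S"]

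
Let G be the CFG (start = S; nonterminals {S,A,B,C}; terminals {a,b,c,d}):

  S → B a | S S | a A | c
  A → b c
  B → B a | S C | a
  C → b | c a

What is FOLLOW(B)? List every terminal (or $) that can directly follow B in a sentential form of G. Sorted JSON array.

FIRST sets, iterate to fixpoint:
pass 1:
  A via A→b c: +{b}
  B via B→a: +{a}
  C via C→b: +{b}
  C via C→c a: +{c}
  S via S→B a: +{a}
  S via S→c: +{c}
  FIRST[S]={a,c}  FIRST[A]={b}  FIRST[B]={a}  FIRST[C]={b,c}
pass 2:
  B via B→S C: +{c}
  FIRST[S]={a,c}  FIRST[A]={b}  FIRST[B]={a,c}  FIRST[C]={b,c}
pass 3: done
  FIRST[S]={a,c}  FIRST[A]={b}  FIRST[B]={a,c}  FIRST[C]={b,c}

Compute FOLLOW by fixpoint:
initialize: $ ∈ FOLLOW(S)
iter 1:
  B→B a: FOLLOW(B) ⊇ FIRST(a) = {a}; new: +{a}
  B→S C: FOLLOW(S) ⊇ FIRST(C) = {b,c}; new: +{b,c}
  B→S C: FOLLOW(C) ⊇ FOLLOW(B) ⊇ {a}; new: +{a}
  S→S S: FOLLOW(S) ⊇ FIRST(S) = {a,c}; new: +{a}
  S→a A: FOLLOW(A) ⊇ FOLLOW(S) ⊇ {$,a,b,c}; new: +{$,a,b,c}
  FOLLOW[S]={$,a,b,c}  FOLLOW[A]={$,a,b,c}  FOLLOW[B]={a}  FOLLOW[C]={a}
iter 2: done
  FOLLOW[S]={$,a,b,c}  FOLLOW[A]={$,a,b,c}  FOLLOW[B]={a}  FOLLOW[C]={a}

FOLLOW(B) = ["a"]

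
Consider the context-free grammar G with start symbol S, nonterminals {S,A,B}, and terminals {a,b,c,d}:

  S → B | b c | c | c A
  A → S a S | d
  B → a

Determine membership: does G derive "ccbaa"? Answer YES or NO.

CNF form of G:
  S -> T1 T2 | T2 A | a | c
  A -> S X3 | d
  B -> a
  T0 -> a
  T1 -> b
  T2 -> c
  X3 -> T0 S

CYK table (by increasing span):
  T[0,0] 'c' = {S,T2}  orig:{S}
  T[1,1] 'c' = {S,T2}  orig:{S}
  T[2,2] 'b' = {T1}  orig:{}
  T[3,3] 'a' = {B,S,T0}  orig:{B,S}
  T[4,4] 'a' = {B,S,T0}  orig:{B,S}
  T[0,1] 'cc' = ∅
  T[1,2] 'cb' = ∅
  T[2,3] 'ba' = ∅
  T[3,4] 'aa' = {X3}  orig:{}
  T[0,2] 'ccb' = ∅
  T[1,3] 'cba' = ∅
  T[2,4] 'baa' = ∅
  T[0,3] 'ccba' = ∅
  T[1,4] 'cbaa' = ∅
  T[0,4] 'ccbaa' = ∅

S ∉ T[0,4] ⇒ NO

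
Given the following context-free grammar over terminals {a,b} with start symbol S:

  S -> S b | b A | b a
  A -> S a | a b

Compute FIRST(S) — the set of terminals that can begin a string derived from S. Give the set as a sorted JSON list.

FIRST iteration:
iter 1:
  A via A→a b: +{a}
  S via S→b A: +{b}
  S: {b}  A: {a}
iter 2:
  A via A→S a: +{b}
  S: {b}  A: {a,b}
iter 3: (stable)
  S: {b}  A: {a,b}

FIRST(S) = ["b"]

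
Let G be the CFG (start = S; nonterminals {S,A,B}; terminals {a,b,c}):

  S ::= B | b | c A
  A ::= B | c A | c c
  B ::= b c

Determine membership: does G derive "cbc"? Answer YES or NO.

Convert to CNF:
  S -> T0 T1 | T1 A | b
  A -> T0 T1 | T1 A | T1 T1
  B -> T0 T1
  T0 -> b
  T1 -> c

Fill CYK table bottom-up:
  [0..0]={T1}  "c"  orig:{}
  [1..1]={S,T0}  "b"  orig:{S}
  [2..2]={T1}  "c"  orig:{}
  [0..1]=∅  "cb"
  [1..2]={A,B,S}  "bc"
  [0..2]={A,S}  "cbc"

S ∈ T[0,2] ⇒ YES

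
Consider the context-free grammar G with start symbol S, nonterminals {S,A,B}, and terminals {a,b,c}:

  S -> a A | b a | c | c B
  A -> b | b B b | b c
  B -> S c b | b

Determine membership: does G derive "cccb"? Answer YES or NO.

CNF form of G:
  S -> T0 T2 | T1 B | T2 A | c
  A -> T0 T1 | T0 X3 | b
  B -> S X4 | b
  T0 -> b
  T1 -> c
  T2 -> a
  X3 -> B T0
  X4 -> T1 T0

CYK table (by increasing span):
  cell(0,0) c: {S,T1}  orig:{S}
  cell(1,1) c: {S,T1}  orig:{S}
  cell(2,2) c: {S,T1}  orig:{S}
  cell(3,3) b: {A,B,T0}  orig:{A,B}
  cell(0,1) cc: ∅
  cell(1,2) cc: ∅
  cell(2,3) cb: {S,X4}  orig:{S}
  cell(0,2) ccc: ∅
  cell(1,3) ccb: {B}
  cell(0,3) cccb: {S}

S ∈ T[0,3] ⇒ YES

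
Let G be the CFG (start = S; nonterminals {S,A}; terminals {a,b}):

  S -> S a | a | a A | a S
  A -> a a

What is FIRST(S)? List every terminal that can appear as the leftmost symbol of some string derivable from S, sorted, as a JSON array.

Compute FIRST by fixpoint:
[1]
  A via A→a a: +{a}
  S via S→a: +{a}
  FIRST(S)={a}  FIRST(A)={a}
[2] (no change)
  FIRST(S)={a}  FIRST(A)={a}

FIRST(S) = ["a"]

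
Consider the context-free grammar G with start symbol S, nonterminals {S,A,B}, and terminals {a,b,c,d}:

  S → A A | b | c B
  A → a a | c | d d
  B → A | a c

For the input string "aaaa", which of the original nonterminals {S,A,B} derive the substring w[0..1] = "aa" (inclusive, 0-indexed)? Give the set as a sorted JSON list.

CNF form of G:
  S -> A A | T2 B | b
  A -> T0 T0 | T1 T1 | c
  B -> T0 T0 | T0 T2 | T1 T1 | c
  T0 -> a
  T1 -> d
  T2 -> c

CYK table (by increasing span) — only the sub-triangle for w[0..1]:
  cell(0,0) a: {T0}  orig:{}
  cell(1,1) a: {T0}  orig:{}
  cell(0,1) aa: {A,B}

Original NTs in T[0,1] deriving "aa": ["A", "B"]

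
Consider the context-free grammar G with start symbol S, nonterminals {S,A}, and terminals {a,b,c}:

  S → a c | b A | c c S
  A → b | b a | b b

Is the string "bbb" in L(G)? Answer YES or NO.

Convert to CNF:
  S -> T0 A | T1 T2 | T2 X3
  A -> T0 T0 | T0 T1 | b
  T0 -> b
  T1 -> a
  T2 -> c
  X3 -> T2 S

CYK table (by increasing span):
  [0..0]={A,T0}  "b"  orig:{A}
  [1..1]={A,T0}  "b"  orig:{A}
  [2..2]={A,T0}  "b"  orig:{A}
  [0..1]={A,S}  "bb"
  [1..2]={A,S}  "bb"
  [0..2]={S}  "bbb"

S ∈ T[0,2] ⇒ YES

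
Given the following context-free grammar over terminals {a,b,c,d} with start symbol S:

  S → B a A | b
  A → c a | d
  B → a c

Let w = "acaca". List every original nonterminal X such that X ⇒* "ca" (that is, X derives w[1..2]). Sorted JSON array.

CNF form of G:
  S -> B X2 | b
  A -> T0 T1 | d
  B -> T1 T0
  T0 -> c
  T1 -> a
  X2 -> T1 A

CYK fill (cells [i..j] with 1 ≤ i ≤ j ≤ 2 only):
  T[1,1] 'c' = {T0}  orig:{}
  T[2,2] 'a' = {T1}  orig:{}
  T[1,2] 'ca' = {A}

Original NTs in T[1,2] deriving "ca": ["A"]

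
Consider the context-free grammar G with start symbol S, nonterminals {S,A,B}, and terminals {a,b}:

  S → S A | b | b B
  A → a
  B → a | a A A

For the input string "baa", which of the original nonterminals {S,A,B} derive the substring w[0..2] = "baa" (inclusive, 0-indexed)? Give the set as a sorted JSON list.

CNF form of G:
  S -> S A | T1 B | b
  A -> a
  B -> T0 X2 | a
  T0 -> a
  T1 -> b
  X2 -> A A

CYK fill — only the sub-triangle for w[0..2]:
  T[0,0] 'b' = {S,T1}  orig:{S}
  T[1,1] 'a' = {A,B,T0}  orig:{A,B}
  T[2,2] 'a' = {A,B,T0}  orig:{A,B}
  T[0,1] 'ba' = {S}
  T[1,2] 'aa' = {X2}  orig:{}
  T[0,2] 'baa' = {S}

Original NTs in T[0,2] deriving "baa": ["S"]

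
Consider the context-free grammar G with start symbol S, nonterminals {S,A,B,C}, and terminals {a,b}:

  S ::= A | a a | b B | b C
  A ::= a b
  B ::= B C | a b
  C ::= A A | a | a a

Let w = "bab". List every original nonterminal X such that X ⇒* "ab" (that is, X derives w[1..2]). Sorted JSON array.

CNF form of G:
  S -> T0 T0 | T0 T1 | T1 B | T1 C
  A -> T0 T1
  B -> B C | T0 T1
  C -> A A | T0 T0 | a
  T0 -> a
  T1 -> b

CYK fill — only the sub-triangle for w[1..2]:
  cell(1,1) a: {C,T0}  orig:{C}
  cell(2,2) b: {T1}  orig:{}
  cell(1,2) ab: {A,B,S}

Original NTs in T[1,2] deriving "ab": ["A", "B", "S"]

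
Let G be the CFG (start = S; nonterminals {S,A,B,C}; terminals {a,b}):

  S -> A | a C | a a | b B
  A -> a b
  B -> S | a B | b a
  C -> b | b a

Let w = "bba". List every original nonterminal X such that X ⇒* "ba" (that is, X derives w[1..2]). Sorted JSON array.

Convert to CNF:
  S -> T0 C | T0 T0 | T0 T1 | T1 B
  A -> T0 T1
  B -> T0 B | T0 C | T0 T0 | T0 T1 | T1 B | T1 T0
  C -> T1 T0 | b
  T0 -> a
  T1 -> b

Fill CYK table bottom-up (cells [i..j] with 1 ≤ i ≤ j ≤ 2 only):
  [1..1]={C,T1}  "b"  orig:{C}
  [2..2]={T0}  "a"  orig:{}
  [1..2]={B,C}  "ba"

Original NTs in T[1,2] deriving "ba": ["B", "C"]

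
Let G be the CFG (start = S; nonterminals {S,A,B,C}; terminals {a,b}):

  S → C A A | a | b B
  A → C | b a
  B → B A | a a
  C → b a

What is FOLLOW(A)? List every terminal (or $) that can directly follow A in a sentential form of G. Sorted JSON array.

FIRST iteration:
pass 1:
  A via A→b a: +{b}
  B via B→a a: +{a}
  C via C→b a: +{b}
  S via S→C A A: +{b}
  S via S→a: +{a}
  FIRST[S]={a,b}  FIRST[A]={b}  FIRST[B]={a}  FIRST[C]={b}
pass 2: — fixpoint
  FIRST[S]={a,b}  FIRST[A]={b}  FIRST[B]={a}  FIRST[C]={b}

FOLLOW sets:
seed FOLLOW(S) with $
pass 1:
  B→B A: FOLLOW(B) ⊇ FIRST(A) = {b}; new: +{b}
  B→B A: FOLLOW(A) ⊇ FOLLOW(B) ⊇ {b}; new: +{b}
  S→C A A: FOLLOW(C) ⊇ FIRST(A) = {b}; new: +{b}
  S→C A A: FOLLOW(A) ⊇ FOLLOW(S) ⊇ {$}; new: +{$}
  S→b B: FOLLOW(B) ⊇ FOLLOW(S) ⊇ {$}; new: +{$}
  FOLLOW(S)={$}  FOLLOW(A)={$,b}  FOLLOW(B)={$,b}  FOLLOW(C)={b}
pass 2:
  A→C: FOLLOW(C) ⊇ FOLLOW(A) ⊇ {$,b}; new: +{$}
  FOLLOW(S)={$}  FOLLOW(A)={$,b}  FOLLOW(B)={$,b}  FOLLOW(C)={$,b}
pass 3: (stable)
  FOLLOW(S)={$}  FOLLOW(A)={$,b}  FOLLOW(B)={$,b}  FOLLOW(C)={$,b}

FOLLOW(A) = ["$", "b"]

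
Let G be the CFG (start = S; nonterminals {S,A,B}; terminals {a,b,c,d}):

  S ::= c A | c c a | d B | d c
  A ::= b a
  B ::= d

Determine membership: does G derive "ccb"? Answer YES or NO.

Convert to CNF:
  S -> T2 A | T2 X4 | T3 B | T3 T2
  A -> T0 T1
  B -> d
  T0 -> b
  T1 -> a
  T2 -> c
  T3 -> d
  X4 -> T2 T1

CYK fill:
  cell(0,0) c: {T2}  orig:{}
  cell(1,1) c: {T2}  orig:{}
  cell(2,2) b: {T0}  orig:{}
  cell(0,1) cc: ∅
  cell(1,2) cb: ∅
  cell(0,2) ccb: ∅

S ∉ T[0,2] ⇒ NO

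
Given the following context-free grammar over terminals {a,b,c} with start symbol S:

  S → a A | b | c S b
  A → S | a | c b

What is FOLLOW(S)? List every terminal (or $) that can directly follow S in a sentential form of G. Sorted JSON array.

FIRST iteration:
pass 1:
  A via A→a: +{a}
  A via A→c b: +{c}
  S via S→a A: +{a}
  S via S→b: +{b}
  S via S→c S b: +{c}
  S: {a,b,c}  A: {a,c}
pass 2:
  A via A→S: +{b}
  S: {a,b,c}  A: {a,b,c}
pass 3: (stable)
  S: {a,b,c}  A: {a,b,c}

FOLLOW iteration:
seed FOLLOW(S) with $
iter 1:
  S→a A: FOLLOW(A) ⊇ FOLLOW(S) ⊇ {$}; new: +{$}
  S→c S b: FOLLOW(S) ⊇ FIRST(b) = {b}; new: +{b}
  S: {$,b}  A: {$}
iter 2:
  S→a A: FOLLOW(A) ⊇ FOLLOW(S) ⊇ {$,b}; new: +{b}
  S: {$,b}  A: {$,b}
iter 3: (no change)
  S: {$,b}  A: {$,b}

FOLLOW(S) = ["$", "b"]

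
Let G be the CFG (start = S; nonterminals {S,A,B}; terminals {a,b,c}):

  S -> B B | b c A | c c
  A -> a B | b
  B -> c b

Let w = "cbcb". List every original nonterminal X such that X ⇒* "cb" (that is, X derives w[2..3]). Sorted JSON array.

CNF form of G:
  S -> B B | T1 T1 | T2 X3
  A -> T0 B | b
  B -> T1 T2
  T0 -> a
  T1 -> c
  T2 -> b
  X3 -> T1 A

CYK table (by increasing span), restricted to cells inside w[2..3]:
  T[2,2] 'c' = {T1}  orig:{}
  T[3,3] 'b' = {A,T2}  orig:{A}
  T[2,3] 'cb' = {B,X3}  orig:{B}

Original NTs in T[2,3] deriving "cb": ["B"]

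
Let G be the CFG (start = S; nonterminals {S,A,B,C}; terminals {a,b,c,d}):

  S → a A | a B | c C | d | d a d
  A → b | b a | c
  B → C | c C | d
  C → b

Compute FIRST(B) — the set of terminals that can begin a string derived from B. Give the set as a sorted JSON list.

FIRST sets, iterate to fixpoint:
pass 1:
  A via A→b: +{b}
  A via A→c: +{c}
  B via B→c C: +{c}
  B via B→d: +{d}
  C via C→b: +{b}
  S via S→a A: +{a}
  S via S→c C: +{c}
  S via S→d: +{d}
  FIRST(S)={a,c,d}  FIRST(A)={b,c}  FIRST(B)={c,d}  FIRST(C)={b}
pass 2:
  B via B→C: +{b}
  FIRST(S)={a,c,d}  FIRST(A)={b,c}  FIRST(B)={b,c,d}  FIRST(C)={b}
pass 3: (stable)
  FIRST(S)={a,c,d}  FIRST(A)={b,c}  FIRST(B)={b,c,d}  FIRST(C)={b}

FIRST(B) = ["b", "c", "d"]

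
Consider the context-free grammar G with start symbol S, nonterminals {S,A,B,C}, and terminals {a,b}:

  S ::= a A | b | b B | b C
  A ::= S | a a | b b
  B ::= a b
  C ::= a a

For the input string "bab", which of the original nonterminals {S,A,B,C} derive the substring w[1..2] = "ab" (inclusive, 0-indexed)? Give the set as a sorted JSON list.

Convert to CNF:
  S -> T0 A | T1 B | T1 C | b
  A -> T0 A | T0 T0 | T1 B | T1 C | T1 T1 | b
  B -> T0 T1
  C -> T0 T0
  T0 -> a
  T1 -> b

CYK table (by increasing span) — only the sub-triangle for w[1..2]:
  T[1,1] 'a' = {T0}  orig:{}
  T[2,2] 'b' = {A,S,T1}  orig:{A,S}
  T[1,2] 'ab' = {A,B,S}

Original NTs in T[1,2] deriving "ab": ["A", "B", "S"]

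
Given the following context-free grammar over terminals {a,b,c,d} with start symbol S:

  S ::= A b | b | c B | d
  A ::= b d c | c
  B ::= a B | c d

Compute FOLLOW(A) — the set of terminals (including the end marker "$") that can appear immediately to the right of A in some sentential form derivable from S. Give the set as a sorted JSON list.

Compute FIRST by fixpoint:
pass 1:
  A via A→b d c: +{b}
  A via A→c: +{c}
  B via B→a B: +{a}
  B via B→c d: +{c}
  S via S→A b: +{b,c}
  S via S→d: +{d}
  FIRST(S)={b,c,d}  FIRST(A)={b,c}  FIRST(B)={a,c}
pass 2: (no change)
  FIRST(S)={b,c,d}  FIRST(A)={b,c}  FIRST(B)={a,c}

FOLLOW sets:
seed FOLLOW(S) with $
[1]
  S→A b: FOLLOW(A) ⊇ FIRST(b) = {b}; new: +{b}
  S→c B: FOLLOW(B) ⊇ FOLLOW(S) ⊇ {$}; new: +{$}
  FOLLOW(S)={$}  FOLLOW(A)={b}  FOLLOW(B)={$}
[2] (no change)
  FOLLOW(S)={$}  FOLLOW(A)={b}  FOLLOW(B)={$}

FOLLOW(A) = ["b"]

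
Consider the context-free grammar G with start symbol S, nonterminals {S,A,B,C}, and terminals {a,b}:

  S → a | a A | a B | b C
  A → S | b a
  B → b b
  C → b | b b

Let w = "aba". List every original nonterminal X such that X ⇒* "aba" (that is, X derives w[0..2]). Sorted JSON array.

CNF form of G:
  S -> T0 A | T0 B | T1 C | a
  A -> T0 A | T0 B | T1 C | T1 T0 | a
  B -> T1 T1
  C -> T1 T1 | b
  T0 -> a
  T1 -> b

Fill CYK table bottom-up, restricted to cells inside w[0..2]:
  T[0,0] 'a' = {A,S,T0}  orig:{A,S}
  T[1,1] 'b' = {C,T1}  orig:{C}
  T[2,2] 'a' = {A,S,T0}  orig:{A,S}
  T[0,1] 'ab' = ∅
  T[1,2] 'ba' = {A}
  T[0,2] 'aba' = {A,S}

Original NTs in T[0,2] deriving "aba": ["A", "S"]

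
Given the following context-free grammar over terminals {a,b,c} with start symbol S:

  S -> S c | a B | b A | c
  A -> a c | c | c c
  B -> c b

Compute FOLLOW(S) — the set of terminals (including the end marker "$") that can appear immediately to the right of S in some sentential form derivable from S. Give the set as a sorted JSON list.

FIRST sets, iterate to fixpoint:
[1]
  A via A→a c: +{a}
  A via A→c: +{c}
  B via B→c b: +{c}
  S via S→a B: +{a}
  S via S→b A: +{b}
  S via S→c: +{c}
  FIRST(S)={a,b,c}  FIRST(A)={a,c}  FIRST(B)={c}
[2] (no change)
  FIRST(S)={a,b,c}  FIRST(A)={a,c}  FIRST(B)={c}

Compute FOLLOW by fixpoint:
seed FOLLOW(S) with $
pass 1:
  S→S c: FOLLOW(S) ⊇ FIRST(c) = {c}; new: +{c}
  S→a B: FOLLOW(B) ⊇ FOLLOW(S) ⊇ {$,c}; new: +{$,c}
  S→b A: FOLLOW(A) ⊇ FOLLOW(S) ⊇ {$,c}; new: +{$,c}
  FOLLOW(S)={$,c}  FOLLOW(A)={$,c}  FOLLOW(B)={$,c}
pass 2: (no change)
  FOLLOW(S)={$,c}  FOLLOW(A)={$,c}  FOLLOW(B)={$,c}

FOLLOW(S) = ["$", "c"]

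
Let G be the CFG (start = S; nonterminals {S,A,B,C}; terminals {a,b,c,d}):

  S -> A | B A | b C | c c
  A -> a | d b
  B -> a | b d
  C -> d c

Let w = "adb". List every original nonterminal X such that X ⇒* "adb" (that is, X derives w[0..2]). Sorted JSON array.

CNF form of G:
  S -> B A | T0 T1 | T1 C | T2 T2 | a
  A -> T0 T1 | a
  B -> T1 T0 | a
  C -> T0 T2
  T0 -> d
  T1 -> b
  T2 -> c

CYK table (by increasing span) — only the sub-triangle for w[0..2]:
  cell(0,0) a: {A,B,S}
  cell(1,1) d: {T0}  orig:{}
  cell(2,2) b: {T1}  orig:{}
  cell(0,1) ad: ∅
  cell(1,2) db: {A,S}
  cell(0,2) adb: {S}

Original NTs in T[0,2] deriving "adb": ["S"]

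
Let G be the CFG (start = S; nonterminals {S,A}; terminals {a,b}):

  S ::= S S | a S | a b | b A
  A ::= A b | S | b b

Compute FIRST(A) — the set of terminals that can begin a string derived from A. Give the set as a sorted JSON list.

FIRST iteration:
[1]
  A via A→b b: +{b}
  S via S→a S: +{a}
  S via S→b A: +{b}
  FIRST[S]={a,b}  FIRST[A]={b}
[2]
  A via A→S: +{a}
  FIRST[S]={a,b}  FIRST[A]={a,b}
[3] done
  FIRST[S]={a,b}  FIRST[A]={a,b}

FIRST(A) = ["a", "b"]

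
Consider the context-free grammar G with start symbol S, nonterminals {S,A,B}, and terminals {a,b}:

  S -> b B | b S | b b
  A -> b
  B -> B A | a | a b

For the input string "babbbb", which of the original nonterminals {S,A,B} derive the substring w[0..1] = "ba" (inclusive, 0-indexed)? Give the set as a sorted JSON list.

Convert to CNF:
  S -> T1 B | T1 S | T1 T1
  A -> b
  B -> B A | T0 T1 | a
  T0 -> a
  T1 -> b

CYK table (by increasing span) (cells [i..j] with 0 ≤ i ≤ j ≤ 1 only):
  T[0,0] 'b' = {A,T1}  orig:{A}
  T[1,1] 'a' = {B,T0}  orig:{B}
  T[0,1] 'ba' = {S}

Original NTs in T[0,1] deriving "ba": ["S"]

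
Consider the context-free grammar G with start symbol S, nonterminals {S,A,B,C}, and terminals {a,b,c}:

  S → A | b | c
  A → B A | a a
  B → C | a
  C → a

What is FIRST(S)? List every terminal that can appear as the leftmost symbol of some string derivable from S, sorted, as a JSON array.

FIRST iteration:
iter 1:
  A via A→a a: +{a}
  B via B→a: +{a}
  C via C→a: +{a}
  S via S→A: +{a}
  S via S→b: +{b}
  S via S→c: +{c}
  S: {a,b,c}  A: {a}  B: {a}  C: {a}
iter 2: — fixpoint
  S: {a,b,c}  A: {a}  B: {a}  C: {a}

FIRST(S) = ["a", "b", "c"]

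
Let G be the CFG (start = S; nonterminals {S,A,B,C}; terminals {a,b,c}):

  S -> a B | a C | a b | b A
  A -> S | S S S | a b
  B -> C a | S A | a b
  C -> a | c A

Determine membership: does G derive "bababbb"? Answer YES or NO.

CNF form of G:
  S -> T0 B | T0 C | T0 T1 | T1 A
  A -> S X3 | T0 B | T0 C | T0 T1 | T1 A
  B -> C T0 | S A | T0 T1
  C -> T2 A | a
  T0 -> a
  T1 -> b
  T2 -> c
  X3 -> S S

CYK fill:
  cell(0,0) b: {T1}  orig:{}
  cell(1,1) a: {C,T0}  orig:{C}
  cell(2,2) b: {T1}  orig:{}
  cell(3,3) a: {C,T0}  orig:{C}
  cell(4,4) b: {T1}  orig:{}
  cell(5,5) b: {T1}  orig:{}
  cell(6,6) b: {T1}  orig:{}
  cell(0,1) ba: ∅
  cell(1,2) ab: {A,B,S}
  cell(2,3) ba: ∅
  cell(3,4) ab: {A,B,S}
  cell(4,5) bb: ∅
  cell(5,6) bb: ∅
  cell(0,2) bab: {A,S}
  cell(1,3) aba: ∅
  cell(2,4) bab: {A,S}
  cell(3,5) abb: ∅
  cell(4,6) bbb: ∅
  cell(0,3) baba: ∅
  cell(1,4) abab: {B,X3}  orig:{B}
  cell(2,5) babb: ∅
  cell(3,6) abbb: ∅
  cell(0,4) babab: {B,X3}  orig:{B}
  cell(1,5) ababb: ∅
  cell(2,6) babbb: ∅
  cell(0,5) bababb: ∅
  cell(1,6) ababbb: ∅
  cell(0,6) bababbb: ∅

S ∉ T[0,6] ⇒ NO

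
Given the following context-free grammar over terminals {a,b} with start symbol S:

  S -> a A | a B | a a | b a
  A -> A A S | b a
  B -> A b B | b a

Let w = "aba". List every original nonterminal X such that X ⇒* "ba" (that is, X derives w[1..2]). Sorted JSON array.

CNF form of G:
  S -> T0 T1 | T1 A | T1 B | T1 T1
  A -> A X2 | T0 T1
  B -> A X3 | T0 T1
  T0 -> b
  T1 -> a
  X2 -> A S
  X3 -> T0 B

CYK fill — only the sub-triangle for w[1..2]:
  T[1,1] 'b' = {T0}  orig:{}
  T[2,2] 'a' = {T1}  orig:{}
  T[1,2] 'ba' = {A,B,S}

Original NTs in T[1,2] deriving "ba": ["A", "B", "S"]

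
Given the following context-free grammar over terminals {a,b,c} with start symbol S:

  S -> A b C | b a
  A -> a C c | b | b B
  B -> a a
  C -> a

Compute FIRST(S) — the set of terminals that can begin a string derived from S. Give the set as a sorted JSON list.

FIRST sets, iterate to fixpoint:
[1]
  A via A→a C c: +{a}
  A via A→b: +{b}
  B via B→a a: +{a}
  C via C→a: +{a}
  S via S→A b C: +{a,b}
  FIRST(S)={a,b}  FIRST(A)={a,b}  FIRST(B)={a}  FIRST(C)={a}
[2] — fixpoint
  FIRST(S)={a,b}  FIRST(A)={a,b}  FIRST(B)={a}  FIRST(C)={a}

FIRST(S) = ["a", "b"]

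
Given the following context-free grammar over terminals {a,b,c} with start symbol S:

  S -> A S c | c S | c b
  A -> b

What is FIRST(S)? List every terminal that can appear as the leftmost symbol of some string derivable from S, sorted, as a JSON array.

FIRST sets, iterate to fixpoint:
iter 1:
  A via A→b: +{b}
  S via S→A S c: +{b}
  S via S→c S: +{c}
  S: {b,c}  A: {b}
iter 2: done
  S: {b,c}  A: {b}

FIRST(S) = ["b", "c"]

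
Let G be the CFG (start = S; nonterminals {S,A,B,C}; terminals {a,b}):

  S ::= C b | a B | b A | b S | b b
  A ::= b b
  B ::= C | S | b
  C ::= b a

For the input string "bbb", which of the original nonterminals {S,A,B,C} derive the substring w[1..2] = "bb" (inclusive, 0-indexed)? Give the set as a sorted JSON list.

Convert to CNF:
  S -> C T0 | T0 A | T0 S | T0 T0 | T1 B
  A -> T0 T0
  B -> C T0 | T0 A | T0 S | T0 T0 | T0 T1 | T1 B | b
  C -> T0 T1
  T0 -> b
  T1 -> a

CYK table (by increasing span) — only the sub-triangle for w[1..2]:
  T[1,1] 'b' = {B,T0}  orig:{B}
  T[2,2] 'b' = {B,T0}  orig:{B}
  T[1,2] 'bb' = {A,B,S}

Original NTs in T[1,2] deriving "bb": ["A", "B", "S"]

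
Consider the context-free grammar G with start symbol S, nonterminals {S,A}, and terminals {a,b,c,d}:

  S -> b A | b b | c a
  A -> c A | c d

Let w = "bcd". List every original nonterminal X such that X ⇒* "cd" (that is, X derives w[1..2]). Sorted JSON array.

CNF form of G:
  S -> T0 T3 | T2 A | T2 T2
  A -> T0 A | T0 T1
  T0 -> c
  T1 -> d
  T2 -> b
  T3 -> a

Fill CYK table bottom-up, restricted to cells inside w[1..2]:
  cell(1,1) c: {T0}  orig:{}
  cell(2,2) d: {T1}  orig:{}
  cell(1,2) cd: {A}

Original NTs in T[1,2] deriving "cd": ["A"]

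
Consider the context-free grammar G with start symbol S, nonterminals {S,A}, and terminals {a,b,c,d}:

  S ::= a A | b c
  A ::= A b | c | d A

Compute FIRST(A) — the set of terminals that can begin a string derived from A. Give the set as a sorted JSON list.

Compute FIRST by fixpoint:
pass 1:
  A via A→c: +{c}
  A via A→d A: +{d}
  S via S→a A: +{a}
  S via S→b c: +{b}
  FIRST(S)={a,b}  FIRST(A)={c,d}
pass 2: done
  FIRST(S)={a,b}  FIRST(A)={c,d}

FIRST(A) = ["c", "d"]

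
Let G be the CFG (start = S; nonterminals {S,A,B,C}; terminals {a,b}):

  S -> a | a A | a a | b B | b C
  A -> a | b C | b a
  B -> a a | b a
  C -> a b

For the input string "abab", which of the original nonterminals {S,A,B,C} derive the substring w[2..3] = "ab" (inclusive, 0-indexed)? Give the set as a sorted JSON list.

CNF form of G:
  S -> T0 B | T0 C | T1 A | T1 T1 | a
  A -> T0 C | T0 T1 | a
  B -> T0 T1 | T1 T1
  C -> T1 T0
  T0 -> b
  T1 -> a

CYK fill (cells [i..j] with 2 ≤ i ≤ j ≤ 3 only):
  cell(2,2) a: {A,S,T1}  orig:{A,S}
  cell(3,3) b: {T0}  orig:{}
  cell(2,3) ab: {C}

Original NTs in T[2,3] deriving "ab": ["C"]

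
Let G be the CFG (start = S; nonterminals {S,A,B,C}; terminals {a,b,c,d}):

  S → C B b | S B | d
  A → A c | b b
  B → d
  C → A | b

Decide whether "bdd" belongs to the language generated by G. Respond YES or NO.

Convert to CNF:
  S -> C X2 | S B | d
  A -> A T0 | T1 T1
  B -> d
  C -> A T0 | T1 T1 | b
  T0 -> c
  T1 -> b
  X2 -> B T1

CYK fill:
  T[0,0] 'b' = {C,T1}  orig:{C}
  T[1,1] 'd' = {B,S}
  T[2,2] 'd' = {B,S}
  T[0,1] 'bd' = ∅
  T[1,2] 'dd' = {S}
  T[0,2] 'bdd' = ∅

S ∉ T[0,2] ⇒ NO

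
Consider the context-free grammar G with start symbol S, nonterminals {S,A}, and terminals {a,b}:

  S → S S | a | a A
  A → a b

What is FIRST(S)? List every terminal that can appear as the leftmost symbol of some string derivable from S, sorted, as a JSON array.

FIRST iteration:
iter 1:
  A via A→a b: +{a}
  S via S→a: +{a}
  S: {a}  A: {a}
iter 2: (stable)
  S: {a}  A: {a}

FIRST(S) = ["a"]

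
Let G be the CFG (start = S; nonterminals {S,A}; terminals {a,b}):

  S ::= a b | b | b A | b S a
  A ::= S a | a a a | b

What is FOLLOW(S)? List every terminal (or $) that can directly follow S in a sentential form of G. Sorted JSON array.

FIRST iteration:
iter 1:
  A via A→a a a: +{a}
  A via A→b: +{b}
  S via S→a b: +{a}
  S via S→b: +{b}
  FIRST(S)={a,b}  FIRST(A)={a,b}
iter 2: (stable)
  FIRST(S)={a,b}  FIRST(A)={a,b}

FOLLOW sets:
seed FOLLOW(S) with $
round 1:
  A→S a: FOLLOW(S) ⊇ FIRST(a) = {a}; new: +{a}
  S→b A: FOLLOW(A) ⊇ FOLLOW(S) ⊇ {$,a}; new: +{$,a}
  FOLLOW[S]={$,a}  FOLLOW[A]={$,a}
round 2: (no change)
  FOLLOW[S]={$,a}  FOLLOW[A]={$,a}

FOLLOW(S) = ["$", "a"]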